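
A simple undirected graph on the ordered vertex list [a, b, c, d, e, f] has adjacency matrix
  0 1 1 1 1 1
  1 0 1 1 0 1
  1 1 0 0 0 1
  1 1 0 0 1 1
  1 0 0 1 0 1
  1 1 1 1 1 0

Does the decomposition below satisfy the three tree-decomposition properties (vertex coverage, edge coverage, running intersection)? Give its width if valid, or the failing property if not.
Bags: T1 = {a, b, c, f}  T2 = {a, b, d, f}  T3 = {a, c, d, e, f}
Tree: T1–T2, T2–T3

A tree decomposition must satisfy three properties: every vertex lies in some bag; for every edge, both endpoints lie together in some bag; and for every vertex, the bags containing it form a connected subtree. Here bags containing vertex c are not connected in the tree, so the decomposition is invalid.

No — bags containing vertex c are not connected in the tree.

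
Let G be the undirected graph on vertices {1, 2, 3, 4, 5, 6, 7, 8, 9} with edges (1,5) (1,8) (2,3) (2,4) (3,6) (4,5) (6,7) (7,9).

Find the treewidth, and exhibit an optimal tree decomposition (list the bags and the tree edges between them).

Every bag has size at most 2, so the width is 2 − 1 = 1 and tw(G) ≤ 1. Any graph with an edge has treewidth ≥ 1, and G has the edge 9–7. The upper and lower bounds meet at 1, so that is the treewidth.

Treewidth 1.
One such decomposition:
Bags: B1 = {7, 9}  B2 = {6, 7}  B3 = {3, 6}  B4 = {2, 3}  B5 = {2, 4}  B6 = {4, 5}  B7 = {1, 5}  B8 = {1, 8}
Tree: B1–B2, B2–B3, B3–B4, B4–B5, B5–B6, B6–B7, B7–B8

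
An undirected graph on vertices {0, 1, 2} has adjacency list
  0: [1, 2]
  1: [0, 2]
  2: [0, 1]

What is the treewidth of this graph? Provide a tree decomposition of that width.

Treewidth 2.
Bags: B1 = {0, 1, 2}
Tree: (single bag)

A single bag containing all 3 vertices is trivially a valid decomposition of width 2. On the other hand G contains the 3-clique {0, 1, 2}. A clique must lie in a single bag of any decomposition, so no decomposition can have width below 2. The upper and lower bounds meet at 2, so that is the treewidth.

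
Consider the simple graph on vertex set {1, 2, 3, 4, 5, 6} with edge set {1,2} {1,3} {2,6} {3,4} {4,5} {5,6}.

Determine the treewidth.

2

A width-2 tree decomposition is:
Bags: B1 = {1, 3, 4}  B2 = {1, 4, 5}  B3 = {1, 5, 6}  B4 = {1, 2, 6}
Tree: B1–B2, B2–B3, B3–B4
Each bag holds 3 vertices, so the decomposition has width 2, which upper-bounds the treewidth. The edges 1–3–4–5–6–2–1 form a cycle, so G is not a tree and its treewidth is at least 2. Hence tw(G) = 2 exactly.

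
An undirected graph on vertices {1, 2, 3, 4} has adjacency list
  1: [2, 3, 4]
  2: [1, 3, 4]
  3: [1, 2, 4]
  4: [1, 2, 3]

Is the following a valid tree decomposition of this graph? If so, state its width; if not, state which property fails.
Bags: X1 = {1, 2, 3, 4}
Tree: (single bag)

Vertex coverage: the bags together contain {1, 2, 3, 4}, the full vertex set. Edge coverage: each edge of G has both endpoints in at least one bag. Running intersection: for every vertex, the bags containing it form a connected subtree. All three properties hold, so this is a valid tree decomposition of width max|bag| − 1 = 3, and hence tw(G) ≤ 3.

Yes; width 3.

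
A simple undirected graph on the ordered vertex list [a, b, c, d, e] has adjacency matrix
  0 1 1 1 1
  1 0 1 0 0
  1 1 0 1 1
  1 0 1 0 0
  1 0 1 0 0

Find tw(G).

2

A width-2 tree decomposition is:
Bags: B1 = {a, c, e}  B2 = {a, b, c}  B3 = {a, c, d}
Tree: B1–B2, B1–B3
Each bag holds 3 vertices, so the decomposition has width 2, which upper-bounds the treewidth. On the other hand G contains the 3-clique {a, c, d}. A clique must lie in a single bag of any decomposition, so no decomposition can have width below 2. The upper and lower bounds meet at 2, so that is the treewidth.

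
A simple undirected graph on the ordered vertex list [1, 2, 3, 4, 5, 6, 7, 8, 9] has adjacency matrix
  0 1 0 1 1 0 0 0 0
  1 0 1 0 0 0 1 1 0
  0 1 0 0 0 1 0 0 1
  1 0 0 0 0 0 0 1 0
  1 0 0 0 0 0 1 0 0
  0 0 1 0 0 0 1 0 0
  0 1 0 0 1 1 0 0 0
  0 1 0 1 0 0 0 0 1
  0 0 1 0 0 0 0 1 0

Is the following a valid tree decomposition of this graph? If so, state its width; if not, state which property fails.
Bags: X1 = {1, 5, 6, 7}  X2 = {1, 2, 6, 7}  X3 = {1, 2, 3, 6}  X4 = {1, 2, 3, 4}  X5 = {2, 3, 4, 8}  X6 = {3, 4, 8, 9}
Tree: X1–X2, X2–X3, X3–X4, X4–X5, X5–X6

Yes; width 3.

Every vertex of G appears in some bag (union = {1, 2, 3, 4, 5, 6, 7, 8, 9}); every edge is covered by a bag; and for each vertex v the set of bags containing v is connected in the bag tree. The decomposition is therefore valid. The largest bag has 4 vertices, so the width is 3.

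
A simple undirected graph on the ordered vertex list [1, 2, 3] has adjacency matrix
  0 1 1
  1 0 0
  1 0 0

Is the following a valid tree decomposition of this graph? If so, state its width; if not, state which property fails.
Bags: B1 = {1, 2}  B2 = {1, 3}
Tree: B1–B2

Yes; width 1.

Checking the three conditions: (i) the bags cover all of {1, 2, 3}; (ii) for each edge, some bag contains both endpoints; (iii) the bags containing any fixed vertex form a subtree. All hold, so the decomposition is valid with width 2 − 1 = 1.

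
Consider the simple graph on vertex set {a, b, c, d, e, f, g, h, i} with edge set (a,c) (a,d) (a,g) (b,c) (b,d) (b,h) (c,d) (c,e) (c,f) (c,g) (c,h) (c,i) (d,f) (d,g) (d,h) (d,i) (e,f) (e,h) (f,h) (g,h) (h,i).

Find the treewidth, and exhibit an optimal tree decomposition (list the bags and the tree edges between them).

Each bag holds 4 vertices, so the decomposition has width 3, which upper-bounds the treewidth. Conversely, {c, d, g, h} is a clique of size 4, and the vertices of any clique must share a bag in every tree decomposition; so some bag has ≥ 4 vertices and tw(G) ≥ 3. Combining the bounds, tw(G) = 3.

Treewidth 3.
One such decomposition:
Bags: B1 = {c, d, g, h}  B2 = {c, d, h, i}  B3 = {a, c, d, g}  B4 = {c, d, f, h}  B5 = {c, e, f, h}  B6 = {b, c, d, h}
Tree: B1–B2, B1–B3, B1–B4, B4–B5, B4–B6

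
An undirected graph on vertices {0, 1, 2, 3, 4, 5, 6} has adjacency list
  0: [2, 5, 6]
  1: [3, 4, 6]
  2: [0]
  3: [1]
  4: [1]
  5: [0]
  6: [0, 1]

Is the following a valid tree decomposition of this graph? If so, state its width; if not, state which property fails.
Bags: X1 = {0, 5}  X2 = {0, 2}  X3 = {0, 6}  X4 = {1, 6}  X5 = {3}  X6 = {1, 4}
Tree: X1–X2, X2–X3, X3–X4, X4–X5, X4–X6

A tree decomposition must satisfy three properties: every vertex lies in some bag; for every edge, both endpoints lie together in some bag; and for every vertex, the bags containing it form a connected subtree. Here edge (1,3) lies in no bag, so the decomposition is invalid.

No — edge (1,3) lies in no bag.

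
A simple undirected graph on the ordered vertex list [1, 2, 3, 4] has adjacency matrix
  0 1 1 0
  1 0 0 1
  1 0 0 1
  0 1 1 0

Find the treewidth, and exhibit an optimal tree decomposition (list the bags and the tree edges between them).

The largest bag has 3 vertices, giving width 2; this decomposition certifies tw(G) ≤ 2. The edges 3–1–2–4–3 form a cycle, so G is not a tree and its treewidth is at least 2. Combining the bounds, tw(G) = 2.

Treewidth 2.
One such decomposition:
Bags: B1 = {1, 2, 3}  B2 = {2, 3, 4}
Tree: B1–B2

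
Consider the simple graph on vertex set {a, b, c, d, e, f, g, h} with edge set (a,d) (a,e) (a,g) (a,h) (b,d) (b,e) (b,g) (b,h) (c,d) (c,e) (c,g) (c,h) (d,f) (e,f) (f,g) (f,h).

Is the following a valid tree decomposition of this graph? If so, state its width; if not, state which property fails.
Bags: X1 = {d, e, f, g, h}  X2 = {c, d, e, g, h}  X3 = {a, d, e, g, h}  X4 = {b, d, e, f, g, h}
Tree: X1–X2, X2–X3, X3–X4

No — bags containing vertex f are not connected in the tree.

A tree decomposition must satisfy three properties: every vertex lies in some bag; for every edge, both endpoints lie together in some bag; and for every vertex, the bags containing it form a connected subtree. Here bags containing vertex f are not connected in the tree, so the decomposition is invalid.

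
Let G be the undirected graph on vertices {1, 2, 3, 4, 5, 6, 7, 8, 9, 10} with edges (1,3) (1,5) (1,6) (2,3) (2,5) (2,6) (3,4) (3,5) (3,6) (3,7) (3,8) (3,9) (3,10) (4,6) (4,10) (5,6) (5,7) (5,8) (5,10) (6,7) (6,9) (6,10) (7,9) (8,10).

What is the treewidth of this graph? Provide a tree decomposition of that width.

The largest bag has 4 vertices, giving width 3; this decomposition certifies tw(G) ≤ 3. On the other hand G contains the 4-clique {3, 5, 8, 10}. A clique must lie in a single bag of any decomposition, so no decomposition can have width below 3. The upper and lower bounds meet at 3, so that is the treewidth.

Treewidth 3.
Bags: B1 = {1, 3, 5, 6}  B2 = {3, 5, 6, 7}  B3 = {3, 5, 6, 10}  B4 = {2, 3, 5, 6}  B5 = {3, 6, 7, 9}  B6 = {3, 4, 6, 10}  B7 = {3, 5, 8, 10}
Tree: B1–B2, B2–B3, B2–B4, B2–B5, B3–B6, B3–B7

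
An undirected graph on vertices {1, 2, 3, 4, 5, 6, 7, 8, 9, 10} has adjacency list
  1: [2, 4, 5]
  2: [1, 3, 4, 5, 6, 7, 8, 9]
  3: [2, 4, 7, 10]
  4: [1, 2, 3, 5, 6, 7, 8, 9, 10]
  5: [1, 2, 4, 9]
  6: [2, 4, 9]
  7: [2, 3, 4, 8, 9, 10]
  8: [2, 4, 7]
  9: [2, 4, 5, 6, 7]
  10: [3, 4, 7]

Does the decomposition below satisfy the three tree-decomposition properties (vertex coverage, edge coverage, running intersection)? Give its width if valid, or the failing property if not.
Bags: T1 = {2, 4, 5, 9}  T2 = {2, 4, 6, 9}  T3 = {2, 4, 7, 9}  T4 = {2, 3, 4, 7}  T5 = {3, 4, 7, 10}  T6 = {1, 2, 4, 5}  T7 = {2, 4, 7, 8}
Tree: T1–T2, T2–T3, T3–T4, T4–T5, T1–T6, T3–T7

Checking the three conditions: (i) the bags cover all of {1, 2, 3, 4, 5, 6, 7, 8, 9, 10}; (ii) for each edge, some bag contains both endpoints; (iii) the bags containing any fixed vertex form a subtree. All hold, so the decomposition is valid with width 4 − 1 = 3.

Yes; width 3.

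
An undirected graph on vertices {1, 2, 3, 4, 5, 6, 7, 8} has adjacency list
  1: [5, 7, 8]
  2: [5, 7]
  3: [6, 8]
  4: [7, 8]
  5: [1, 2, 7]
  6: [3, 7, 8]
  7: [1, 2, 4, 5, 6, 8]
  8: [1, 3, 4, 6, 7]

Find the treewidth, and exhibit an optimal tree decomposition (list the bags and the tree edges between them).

Every bag has size at most 3, so the width is 3 − 1 = 2 and tw(G) ≤ 2. Conversely, {3, 6, 8} is a clique of size 3, and the vertices of any clique must share a bag in every tree decomposition; so some bag has ≥ 3 vertices and tw(G) ≥ 2. The upper and lower bounds meet at 2, so that is the treewidth.

Treewidth 2.
One such decomposition:
Bags: B1 = {4, 7, 8}  B2 = {6, 7, 8}  B3 = {1, 7, 8}  B4 = {1, 5, 7}  B5 = {3, 6, 8}  B6 = {2, 5, 7}
Tree: B1–B2, B1–B3, B3–B4, B2–B5, B4–B6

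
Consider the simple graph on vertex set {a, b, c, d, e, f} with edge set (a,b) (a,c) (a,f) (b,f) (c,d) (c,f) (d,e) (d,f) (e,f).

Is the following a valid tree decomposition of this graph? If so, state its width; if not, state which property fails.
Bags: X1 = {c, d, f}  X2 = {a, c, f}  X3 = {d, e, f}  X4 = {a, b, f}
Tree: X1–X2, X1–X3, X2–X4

Vertex coverage: the bags together contain {a, b, c, d, e, f}, the full vertex set. Edge coverage: each edge of G has both endpoints in at least one bag. Running intersection: for every vertex, the bags containing it form a connected subtree. All three properties hold, so this is a valid tree decomposition of width max|bag| − 1 = 2, and hence tw(G) ≤ 2.

Yes; width 2.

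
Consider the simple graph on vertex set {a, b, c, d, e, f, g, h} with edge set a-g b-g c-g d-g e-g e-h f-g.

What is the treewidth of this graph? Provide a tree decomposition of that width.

Treewidth 1.
Bags: B1 = {b, g}  B2 = {a, g}  B3 = {e, g}  B4 = {d, g}  B5 = {f, g}  B6 = {c, g}  B7 = {e, h}
Tree: B1–B2, B1–B3, B3–B4, B2–B5, B2–B6, B3–B7

The largest bag has 2 vertices, giving width 1; this decomposition certifies tw(G) ≤ 1. G has an edge, so its treewidth is at least 1. Combining the bounds, tw(G) = 1.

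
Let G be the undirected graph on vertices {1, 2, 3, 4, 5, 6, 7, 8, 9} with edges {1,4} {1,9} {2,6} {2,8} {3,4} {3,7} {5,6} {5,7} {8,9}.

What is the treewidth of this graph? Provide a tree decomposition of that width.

Every bag has size at most 3, so the width is 3 − 1 = 2 and tw(G) ≤ 2. For the lower bound, G contains the cycle 5–7–3–4–1–9–8–2–6–5, so G is not a forest; only forests have treewidth ≤ 1, hence tw(G) ≥ 2. Combining the bounds, tw(G) = 2.

Treewidth 2.
One such decomposition:
Bags: B1 = {3, 5, 7}  B2 = {3, 4, 5}  B3 = {1, 4, 5}  B4 = {1, 5, 9}  B5 = {5, 8, 9}  B6 = {2, 5, 8}  B7 = {2, 5, 6}
Tree: B1–B2, B2–B3, B3–B4, B4–B5, B5–B6, B6–B7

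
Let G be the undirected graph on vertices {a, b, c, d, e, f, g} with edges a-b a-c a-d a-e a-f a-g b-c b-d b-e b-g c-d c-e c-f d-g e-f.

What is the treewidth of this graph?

A width-3 tree decomposition is:
Bags: B1 = {a, b, c, e}  B2 = {a, b, c, d}  B3 = {a, b, d, g}  B4 = {a, c, e, f}
Tree: B1–B2, B2–B3, B1–B4
The largest bag has 4 vertices, giving width 3; this decomposition certifies tw(G) ≤ 3. For the lower bound, the 4 vertices {a, c, e, f} are pairwise adjacent, and any tree decomposition puts a clique entirely inside one bag — forcing width ≥ 3. The upper and lower bounds meet at 3, so that is the treewidth.

3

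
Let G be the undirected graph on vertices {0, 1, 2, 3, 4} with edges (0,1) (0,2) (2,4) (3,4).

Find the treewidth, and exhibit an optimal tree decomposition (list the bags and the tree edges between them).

Treewidth 1.
One optimal decomposition is:
Bags: B1 = {3, 4}  B2 = {2, 4}  B3 = {0, 2}  B4 = {0, 1}
Tree: B1–B2, B2–B3, B3–B4

Each bag holds 2 vertices, so the decomposition has width 1, which upper-bounds the treewidth. Since G has at least one edge (e.g. 3–4), it is not an edgeless graph, so tw(G) ≥ 1. Hence tw(G) = 1 exactly.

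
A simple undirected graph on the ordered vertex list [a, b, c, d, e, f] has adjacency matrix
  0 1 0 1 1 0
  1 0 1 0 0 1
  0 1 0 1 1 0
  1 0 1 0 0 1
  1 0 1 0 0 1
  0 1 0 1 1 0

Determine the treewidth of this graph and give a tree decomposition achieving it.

The largest bag has 4 vertices, giving width 3; this decomposition certifies tw(G) ≤ 3. For the lower bound: the 4 vertex sets {c,d}, {e,f}, {a}, {b} are disjoint, each induces a connected subgraph, and every pair is joined by at least one edge of G. Contracting each set to a single vertex therefore yields K_{4} as a minor, and since treewidth is minor-monotone, tw(G) ≥ tw(K_{4}) = 3. Hence tw(G) = 3 exactly.

Treewidth 3.
One such decomposition:
Bags: B1 = {a, c, d, f}  B2 = {a, c, e, f}  B3 = {a, b, c, f}
Tree: B1–B2, B2–B3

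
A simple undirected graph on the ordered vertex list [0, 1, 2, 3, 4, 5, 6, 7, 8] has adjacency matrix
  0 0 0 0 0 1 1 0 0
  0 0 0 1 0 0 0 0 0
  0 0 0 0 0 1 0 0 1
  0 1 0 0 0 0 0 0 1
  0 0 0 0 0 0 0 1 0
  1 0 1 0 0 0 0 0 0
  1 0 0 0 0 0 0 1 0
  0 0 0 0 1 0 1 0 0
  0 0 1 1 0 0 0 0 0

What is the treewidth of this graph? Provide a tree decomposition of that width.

Treewidth 1.
One such decomposition:
Bags: B1 = {4, 7}  B2 = {6, 7}  B3 = {0, 6}  B4 = {0, 5}  B5 = {2, 5}  B6 = {2, 8}  B7 = {3, 8}  B8 = {1, 3}
Tree: B1–B2, B2–B3, B3–B4, B4–B5, B5–B6, B6–B7, B7–B8

The largest bag has 2 vertices, giving width 1; this decomposition certifies tw(G) ≤ 1. Since G has at least one edge (e.g. 4–7), it is not an edgeless graph, so tw(G) ≥ 1. Combining the bounds, tw(G) = 1.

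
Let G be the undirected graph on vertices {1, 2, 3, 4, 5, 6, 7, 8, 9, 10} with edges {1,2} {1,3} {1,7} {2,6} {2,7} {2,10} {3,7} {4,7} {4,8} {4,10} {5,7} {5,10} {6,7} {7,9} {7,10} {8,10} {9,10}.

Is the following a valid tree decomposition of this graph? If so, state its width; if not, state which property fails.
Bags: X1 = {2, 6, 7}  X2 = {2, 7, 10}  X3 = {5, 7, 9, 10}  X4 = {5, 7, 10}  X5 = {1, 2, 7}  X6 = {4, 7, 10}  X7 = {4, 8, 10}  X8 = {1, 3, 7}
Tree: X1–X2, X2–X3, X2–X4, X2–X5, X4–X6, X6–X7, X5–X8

A tree decomposition must satisfy three properties: every vertex lies in some bag; for every edge, both endpoints lie together in some bag; and for every vertex, the bags containing it form a connected subtree. Here bags containing vertex 5 are not connected in the tree, so the decomposition is invalid.

No — bags containing vertex 5 are not connected in the tree.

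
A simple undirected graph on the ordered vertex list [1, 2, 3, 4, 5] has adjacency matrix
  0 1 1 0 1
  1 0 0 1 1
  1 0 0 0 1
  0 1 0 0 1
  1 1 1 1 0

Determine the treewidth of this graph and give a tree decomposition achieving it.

Each bag holds 3 vertices, so the decomposition has width 2, which upper-bounds the treewidth. For the lower bound, the 3 vertices {1, 2, 5} are pairwise adjacent, and any tree decomposition puts a clique entirely inside one bag — forcing width ≥ 2. Therefore the treewidth is 2.

Treewidth 2.
Bags: B1 = {1, 3, 5}  B2 = {1, 2, 5}  B3 = {2, 4, 5}
Tree: B1–B2, B2–B3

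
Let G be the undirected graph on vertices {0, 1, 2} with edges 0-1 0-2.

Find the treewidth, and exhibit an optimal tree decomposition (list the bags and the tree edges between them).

Treewidth 1.
One optimal decomposition is:
Bags: B1 = {0, 2}  B2 = {0, 1}
Tree: B1–B2

The largest bag has 2 vertices, giving width 1; this decomposition certifies tw(G) ≤ 1. Any graph with an edge has treewidth ≥ 1, and G has the edge 2–0. Hence tw(G) = 1 exactly.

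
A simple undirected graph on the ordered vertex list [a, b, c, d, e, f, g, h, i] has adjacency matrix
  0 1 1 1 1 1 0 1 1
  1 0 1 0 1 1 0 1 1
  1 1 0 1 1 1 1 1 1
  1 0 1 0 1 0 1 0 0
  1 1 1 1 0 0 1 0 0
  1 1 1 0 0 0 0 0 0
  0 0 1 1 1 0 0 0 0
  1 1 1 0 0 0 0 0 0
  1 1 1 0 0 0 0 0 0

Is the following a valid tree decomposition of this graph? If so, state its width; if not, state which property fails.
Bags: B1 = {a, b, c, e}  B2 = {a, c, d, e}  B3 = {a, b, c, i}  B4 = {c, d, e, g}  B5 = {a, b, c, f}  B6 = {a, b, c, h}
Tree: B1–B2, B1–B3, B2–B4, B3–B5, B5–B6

Yes; width 3.

Vertex coverage: the bags together contain {a, b, c, d, e, f, g, h, i}, the full vertex set. Edge coverage: each edge of G has both endpoints in at least one bag. Running intersection: for every vertex, the bags containing it form a connected subtree. All three properties hold, so this is a valid tree decomposition of width max|bag| − 1 = 3, and hence tw(G) ≤ 3.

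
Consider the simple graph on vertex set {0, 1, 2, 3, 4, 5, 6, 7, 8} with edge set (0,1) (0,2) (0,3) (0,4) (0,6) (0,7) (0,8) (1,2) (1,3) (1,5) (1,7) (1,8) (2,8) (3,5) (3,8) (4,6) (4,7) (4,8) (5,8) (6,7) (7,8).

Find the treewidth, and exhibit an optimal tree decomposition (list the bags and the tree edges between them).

Treewidth 3.
One such decomposition:
Bags: B1 = {0, 1, 7, 8}  B2 = {0, 1, 3, 8}  B3 = {0, 4, 7, 8}  B4 = {1, 3, 5, 8}  B5 = {0, 1, 2, 8}  B6 = {0, 4, 6, 7}
Tree: B1–B2, B1–B3, B2–B4, B1–B5, B3–B6

The largest bag has 4 vertices, giving width 3; this decomposition certifies tw(G) ≤ 3. Conversely, {0, 1, 2, 8} is a clique of size 4, and the vertices of any clique must share a bag in every tree decomposition; so some bag has ≥ 4 vertices and tw(G) ≥ 3. Hence tw(G) = 3 exactly.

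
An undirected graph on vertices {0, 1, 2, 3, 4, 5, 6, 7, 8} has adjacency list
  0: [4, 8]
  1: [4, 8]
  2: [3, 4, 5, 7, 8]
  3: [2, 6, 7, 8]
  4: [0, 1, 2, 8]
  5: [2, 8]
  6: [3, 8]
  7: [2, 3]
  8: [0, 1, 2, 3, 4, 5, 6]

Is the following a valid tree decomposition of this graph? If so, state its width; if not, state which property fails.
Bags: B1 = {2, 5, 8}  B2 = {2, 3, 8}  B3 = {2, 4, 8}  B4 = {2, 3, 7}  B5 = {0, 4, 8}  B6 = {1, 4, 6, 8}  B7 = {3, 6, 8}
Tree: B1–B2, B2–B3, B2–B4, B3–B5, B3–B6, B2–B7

A tree decomposition must satisfy three properties: every vertex lies in some bag; for every edge, both endpoints lie together in some bag; and for every vertex, the bags containing it form a connected subtree. Here bags containing vertex 6 are not connected in the tree, so the decomposition is invalid.

No — bags containing vertex 6 are not connected in the tree.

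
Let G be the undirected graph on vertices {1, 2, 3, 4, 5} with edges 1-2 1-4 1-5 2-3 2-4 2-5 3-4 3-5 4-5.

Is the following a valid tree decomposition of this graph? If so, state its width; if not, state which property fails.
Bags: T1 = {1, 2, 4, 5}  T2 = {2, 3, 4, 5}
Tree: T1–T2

Every vertex of G appears in some bag (union = {1, 2, 3, 4, 5}); every edge is covered by a bag; and for each vertex v the set of bags containing v is connected in the bag tree. The decomposition is therefore valid. The largest bag has 4 vertices, so the width is 3.

Yes; width 3.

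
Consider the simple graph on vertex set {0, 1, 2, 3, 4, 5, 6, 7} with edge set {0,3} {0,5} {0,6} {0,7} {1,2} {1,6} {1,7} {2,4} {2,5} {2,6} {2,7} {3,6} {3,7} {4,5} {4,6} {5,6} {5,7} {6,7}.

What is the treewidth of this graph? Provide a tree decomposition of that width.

Each bag holds 4 vertices, so the decomposition has width 3, which upper-bounds the treewidth. On the other hand G contains the 4-clique {2, 4, 5, 6}. A clique must lie in a single bag of any decomposition, so no decomposition can have width below 3. The upper and lower bounds meet at 3, so that is the treewidth.

Treewidth 3.
One optimal decomposition is:
Bags: B1 = {0, 5, 6, 7}  B2 = {2, 5, 6, 7}  B3 = {1, 2, 6, 7}  B4 = {2, 4, 5, 6}  B5 = {0, 3, 6, 7}
Tree: B1–B2, B2–B3, B2–B4, B1–B5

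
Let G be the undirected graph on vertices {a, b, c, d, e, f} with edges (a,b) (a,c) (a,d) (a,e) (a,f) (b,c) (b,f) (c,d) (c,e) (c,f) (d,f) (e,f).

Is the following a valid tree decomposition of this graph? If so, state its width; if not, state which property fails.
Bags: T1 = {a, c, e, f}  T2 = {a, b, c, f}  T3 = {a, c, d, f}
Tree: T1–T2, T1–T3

Yes; width 3.

Every vertex of G appears in some bag (union = {a, b, c, d, e, f}); every edge is covered by a bag; and for each vertex v the set of bags containing v is connected in the bag tree. The decomposition is therefore valid. The largest bag has 4 vertices, so the width is 3.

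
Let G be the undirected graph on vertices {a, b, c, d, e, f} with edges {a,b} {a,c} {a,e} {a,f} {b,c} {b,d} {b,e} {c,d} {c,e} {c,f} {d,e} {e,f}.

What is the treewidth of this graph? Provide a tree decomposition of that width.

Treewidth 3.
One such decomposition:
Bags: B1 = {b, c, d, e}  B2 = {a, b, c, e}  B3 = {a, c, e, f}
Tree: B1–B2, B2–B3

Every bag has size at most 4, so the width is 4 − 1 = 3 and tw(G) ≤ 3. On the other hand G contains the 4-clique {a, c, e, f}. A clique must lie in a single bag of any decomposition, so no decomposition can have width below 3. Therefore the treewidth is 3.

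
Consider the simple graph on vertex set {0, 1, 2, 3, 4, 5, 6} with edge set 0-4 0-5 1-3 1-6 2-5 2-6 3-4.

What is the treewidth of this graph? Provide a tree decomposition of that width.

Treewidth 2.
One such decomposition:
Bags: B1 = {0, 3, 4}  B2 = {0, 3, 5}  B3 = {2, 3, 5}  B4 = {2, 3, 6}  B5 = {1, 3, 6}
Tree: B1–B2, B2–B3, B3–B4, B4–B5

Each bag holds 3 vertices, so the decomposition has width 2, which upper-bounds the treewidth. Since 3–4–0–5–2–6–1–3 is a cycle in G, G is not acyclic. Forests are exactly the graphs of treewidth ≤ 1, so tw(G) ≥ 2. Therefore the treewidth is 2.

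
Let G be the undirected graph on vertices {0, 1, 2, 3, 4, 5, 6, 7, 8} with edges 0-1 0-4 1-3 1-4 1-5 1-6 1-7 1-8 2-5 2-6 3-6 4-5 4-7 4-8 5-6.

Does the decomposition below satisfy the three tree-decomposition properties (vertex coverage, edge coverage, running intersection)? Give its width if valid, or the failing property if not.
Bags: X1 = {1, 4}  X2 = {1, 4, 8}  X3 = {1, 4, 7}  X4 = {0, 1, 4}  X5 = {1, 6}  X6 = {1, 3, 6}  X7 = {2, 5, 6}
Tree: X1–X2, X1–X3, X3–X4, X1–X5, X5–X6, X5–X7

No — edge (4,5) lies in no bag.

A tree decomposition must satisfy three properties: every vertex lies in some bag; for every edge, both endpoints lie together in some bag; and for every vertex, the bags containing it form a connected subtree. Here edge (4,5) lies in no bag, so the decomposition is invalid.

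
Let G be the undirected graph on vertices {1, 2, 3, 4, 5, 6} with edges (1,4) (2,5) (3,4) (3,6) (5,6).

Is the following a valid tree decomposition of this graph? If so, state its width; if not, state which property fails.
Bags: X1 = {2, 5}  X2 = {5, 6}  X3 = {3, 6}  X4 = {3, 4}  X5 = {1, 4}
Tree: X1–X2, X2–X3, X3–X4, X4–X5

Every vertex of G appears in some bag (union = {1, 2, 3, 4, 5, 6}); every edge is covered by a bag; and for each vertex v the set of bags containing v is connected in the bag tree. The decomposition is therefore valid. The largest bag has 2 vertices, so the width is 1.

Yes; width 1.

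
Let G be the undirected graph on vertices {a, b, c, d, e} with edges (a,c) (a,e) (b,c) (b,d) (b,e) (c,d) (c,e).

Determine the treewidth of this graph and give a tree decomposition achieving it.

Treewidth 2.
Bags: B1 = {b, c, e}  B2 = {a, c, e}  B3 = {b, c, d}
Tree: B1–B2, B1–B3

The largest bag has 3 vertices, giving width 2; this decomposition certifies tw(G) ≤ 2. For the lower bound, the 3 vertices {b, c, d} are pairwise adjacent, and any tree decomposition puts a clique entirely inside one bag — forcing width ≥ 2. Hence tw(G) = 2 exactly.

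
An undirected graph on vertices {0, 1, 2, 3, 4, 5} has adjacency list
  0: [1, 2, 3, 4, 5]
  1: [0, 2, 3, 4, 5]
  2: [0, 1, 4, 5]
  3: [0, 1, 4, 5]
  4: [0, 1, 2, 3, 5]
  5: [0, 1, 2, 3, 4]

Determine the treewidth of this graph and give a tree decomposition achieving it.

Treewidth 4.
One optimal decomposition is:
Bags: B1 = {0, 1, 2, 4, 5}  B2 = {0, 1, 3, 4, 5}
Tree: B1–B2

Each bag holds 5 vertices, so the decomposition has width 4, which upper-bounds the treewidth. Conversely, {0, 1, 2, 4, 5} is a clique of size 5, and the vertices of any clique must share a bag in every tree decomposition; so some bag has ≥ 5 vertices and tw(G) ≥ 4. Combining the bounds, tw(G) = 4.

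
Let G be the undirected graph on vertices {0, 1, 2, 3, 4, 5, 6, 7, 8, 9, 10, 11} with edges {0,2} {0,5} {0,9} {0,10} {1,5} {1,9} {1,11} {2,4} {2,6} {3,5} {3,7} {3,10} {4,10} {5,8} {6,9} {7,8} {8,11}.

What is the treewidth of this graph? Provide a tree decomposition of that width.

Every bag has size at most 4, so the width is 4 − 1 = 3 and tw(G) ≤ 3. For the lower bound: the 4 vertex sets {2,4,6}, {10}, {0}, {1,3,5,9} are disjoint, each induces a connected subgraph, and every pair is joined by at least one edge of G. Contracting each set to a single vertex therefore yields K_{4} as a minor, and since treewidth is minor-monotone, tw(G) ≥ tw(K_{4}) = 3. Combining the bounds, tw(G) = 3.

Treewidth 3.
One such decomposition:
Bags: B1 = {2, 4, 6, 10}  B2 = {0, 2, 6, 10}  B3 = {0, 6, 9, 10}  B4 = {0, 3, 9, 10}  B5 = {0, 3, 5, 9}  B6 = {1, 3, 5, 9}  B7 = {1, 3, 5, 7}  B8 = {1, 5, 7, 8}  B9 = {1, 7, 8, 11}
Tree: B1–B2, B2–B3, B3–B4, B4–B5, B5–B6, B6–B7, B7–B8, B8–B9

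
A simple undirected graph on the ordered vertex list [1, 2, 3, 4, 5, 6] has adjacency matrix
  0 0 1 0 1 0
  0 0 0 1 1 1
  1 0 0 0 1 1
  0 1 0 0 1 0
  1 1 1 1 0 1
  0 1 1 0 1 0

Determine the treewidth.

A width-2 tree decomposition is:
Bags: B1 = {2, 5, 6}  B2 = {2, 4, 5}  B3 = {3, 5, 6}  B4 = {1, 3, 5}
Tree: B1–B2, B1–B3, B3–B4
Every bag has size at most 3, so the width is 3 − 1 = 2 and tw(G) ≤ 2. On the other hand G contains the 3-clique {1, 3, 5}. A clique must lie in a single bag of any decomposition, so no decomposition can have width below 2. Hence tw(G) = 2 exactly.

2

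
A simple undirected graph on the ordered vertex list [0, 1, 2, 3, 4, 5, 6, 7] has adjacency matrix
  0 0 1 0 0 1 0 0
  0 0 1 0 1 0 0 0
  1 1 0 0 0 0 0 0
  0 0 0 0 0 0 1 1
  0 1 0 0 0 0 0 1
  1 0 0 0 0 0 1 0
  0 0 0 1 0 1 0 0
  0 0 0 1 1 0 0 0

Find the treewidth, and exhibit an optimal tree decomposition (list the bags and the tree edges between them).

Treewidth 2.
One such decomposition:
Bags: B1 = {3, 6, 7}  B2 = {5, 6, 7}  B3 = {0, 5, 7}  B4 = {0, 2, 7}  B5 = {1, 2, 7}  B6 = {1, 4, 7}
Tree: B1–B2, B2–B3, B3–B4, B4–B5, B5–B6

Every bag has size at most 3, so the width is 3 − 1 = 2 and tw(G) ≤ 2. The edges 7–3–6–5–0–2–1–4–7 form a cycle, so G is not a tree and its treewidth is at least 2. Hence tw(G) = 2 exactly.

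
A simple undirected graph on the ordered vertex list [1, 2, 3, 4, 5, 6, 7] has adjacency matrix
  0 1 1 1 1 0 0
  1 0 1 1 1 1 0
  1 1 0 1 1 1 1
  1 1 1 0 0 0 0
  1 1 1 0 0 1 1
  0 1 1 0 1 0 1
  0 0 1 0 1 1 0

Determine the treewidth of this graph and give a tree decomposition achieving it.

Each bag holds 4 vertices, so the decomposition has width 3, which upper-bounds the treewidth. On the other hand G contains the 4-clique {1, 2, 3, 4}. A clique must lie in a single bag of any decomposition, so no decomposition can have width below 3. Hence tw(G) = 3 exactly.

Treewidth 3.
One such decomposition:
Bags: B1 = {2, 3, 5, 6}  B2 = {1, 2, 3, 5}  B3 = {3, 5, 6, 7}  B4 = {1, 2, 3, 4}
Tree: B1–B2, B1–B3, B2–B4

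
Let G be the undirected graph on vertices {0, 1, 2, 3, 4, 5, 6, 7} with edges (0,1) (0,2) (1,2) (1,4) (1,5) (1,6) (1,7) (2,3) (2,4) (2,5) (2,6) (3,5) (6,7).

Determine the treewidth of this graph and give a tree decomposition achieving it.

The largest bag has 3 vertices, giving width 2; this decomposition certifies tw(G) ≤ 2. On the other hand G contains the 3-clique {0, 1, 2}. A clique must lie in a single bag of any decomposition, so no decomposition can have width below 2. The upper and lower bounds meet at 2, so that is the treewidth.

Treewidth 2.
One such decomposition:
Bags: B1 = {1, 2, 6}  B2 = {1, 2, 5}  B3 = {0, 1, 2}  B4 = {1, 6, 7}  B5 = {1, 2, 4}  B6 = {2, 3, 5}
Tree: B1–B2, B2–B3, B1–B4, B2–B5, B2–B6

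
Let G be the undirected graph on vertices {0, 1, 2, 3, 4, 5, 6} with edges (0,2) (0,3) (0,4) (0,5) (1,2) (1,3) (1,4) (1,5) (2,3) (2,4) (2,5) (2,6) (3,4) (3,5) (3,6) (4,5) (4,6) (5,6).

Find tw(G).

4

A width-4 tree decomposition is:
Bags: B1 = {2, 3, 4, 5, 6}  B2 = {0, 2, 3, 4, 5}  B3 = {1, 2, 3, 4, 5}
Tree: B1–B2, B1–B3
The largest bag has 5 vertices, giving width 4; this decomposition certifies tw(G) ≤ 4. For the lower bound, the 5 vertices {0, 2, 3, 4, 5} are pairwise adjacent, and any tree decomposition puts a clique entirely inside one bag — forcing width ≥ 4. Combining the bounds, tw(G) = 4.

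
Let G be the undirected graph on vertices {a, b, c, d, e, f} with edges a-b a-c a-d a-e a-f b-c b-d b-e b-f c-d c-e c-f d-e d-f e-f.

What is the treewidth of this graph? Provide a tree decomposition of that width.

Treewidth 5.
Bags: B1 = {a, b, c, d, e, f}
Tree: (single bag)

With just one bag of size 6, the width is 6 − 1 = 5, so tw(G) ≤ 5. For the lower bound, the 6 vertices {a, b, c, d, e, f} are pairwise adjacent, and any tree decomposition puts a clique entirely inside one bag — forcing width ≥ 5. The upper and lower bounds meet at 5, so that is the treewidth.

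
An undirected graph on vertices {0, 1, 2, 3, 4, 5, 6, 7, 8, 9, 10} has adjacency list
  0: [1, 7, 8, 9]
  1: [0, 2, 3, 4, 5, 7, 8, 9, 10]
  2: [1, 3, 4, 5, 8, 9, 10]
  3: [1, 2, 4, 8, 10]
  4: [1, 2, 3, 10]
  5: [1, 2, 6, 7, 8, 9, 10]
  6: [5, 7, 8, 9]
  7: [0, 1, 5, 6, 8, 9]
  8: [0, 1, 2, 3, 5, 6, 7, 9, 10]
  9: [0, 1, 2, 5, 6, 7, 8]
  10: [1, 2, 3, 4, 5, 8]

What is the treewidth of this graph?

4

A width-4 tree decomposition is:
Bags: B1 = {1, 5, 7, 8, 9}  B2 = {1, 2, 5, 8, 9}  B3 = {1, 2, 5, 8, 10}  B4 = {1, 2, 3, 8, 10}  B5 = {1, 2, 3, 4, 10}  B6 = {0, 1, 7, 8, 9}  B7 = {5, 6, 7, 8, 9}
Tree: B1–B2, B2–B3, B3–B4, B4–B5, B1–B6, B1–B7
The largest bag has 5 vertices, giving width 4; this decomposition certifies tw(G) ≤ 4. For the lower bound, the 5 vertices {0, 1, 7, 8, 9} are pairwise adjacent, and any tree decomposition puts a clique entirely inside one bag — forcing width ≥ 4. Combining the bounds, tw(G) = 4.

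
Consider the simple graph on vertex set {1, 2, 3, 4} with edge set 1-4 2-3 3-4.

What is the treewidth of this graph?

A width-1 tree decomposition is:
Bags: B1 = {2, 3}  B2 = {3, 4}  B3 = {1, 4}
Tree: B1–B2, B2–B3
Every bag has size at most 2, so the width is 2 − 1 = 1 and tw(G) ≤ 1. G has an edge, so its treewidth is at least 1. Therefore the treewidth is 1.

1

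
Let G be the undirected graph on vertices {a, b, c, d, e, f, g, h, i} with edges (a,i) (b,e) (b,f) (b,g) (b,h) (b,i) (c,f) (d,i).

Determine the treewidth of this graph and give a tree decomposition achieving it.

Each bag holds 2 vertices, so the decomposition has width 1, which upper-bounds the treewidth. G has an edge, so its treewidth is at least 1. The upper and lower bounds meet at 1, so that is the treewidth.

Treewidth 1.
Bags: B1 = {b, i}  B2 = {b, f}  B3 = {c, f}  B4 = {b, g}  B5 = {b, h}  B6 = {a, i}  B7 = {d, i}  B8 = {b, e}
Tree: B1–B2, B2–B3, B1–B4, B1–B5, B1–B6, B6–B7, B4–B8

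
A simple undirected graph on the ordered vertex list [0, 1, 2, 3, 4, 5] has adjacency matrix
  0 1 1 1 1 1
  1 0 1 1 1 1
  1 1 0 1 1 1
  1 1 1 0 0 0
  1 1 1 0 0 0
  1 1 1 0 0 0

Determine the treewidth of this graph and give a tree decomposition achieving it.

Treewidth 3.
One optimal decomposition is:
Bags: B1 = {0, 1, 2, 3}  B2 = {0, 1, 2, 5}  B3 = {0, 1, 2, 4}
Tree: B1–B2, B1–B3

Each bag holds 4 vertices, so the decomposition has width 3, which upper-bounds the treewidth. Conversely, {0, 1, 2, 3} is a clique of size 4, and the vertices of any clique must share a bag in every tree decomposition; so some bag has ≥ 4 vertices and tw(G) ≥ 3. Therefore the treewidth is 3.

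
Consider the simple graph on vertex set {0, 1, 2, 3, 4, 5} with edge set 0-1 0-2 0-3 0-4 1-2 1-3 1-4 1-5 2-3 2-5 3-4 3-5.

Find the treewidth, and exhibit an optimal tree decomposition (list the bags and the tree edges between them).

Every bag has size at most 4, so the width is 4 − 1 = 3 and tw(G) ≤ 3. For the lower bound, the 4 vertices {0, 1, 2, 3} are pairwise adjacent, and any tree decomposition puts a clique entirely inside one bag — forcing width ≥ 3. Combining the bounds, tw(G) = 3.

Treewidth 3.
One such decomposition:
Bags: B1 = {0, 1, 3, 4}  B2 = {0, 1, 2, 3}  B3 = {1, 2, 3, 5}
Tree: B1–B2, B2–B3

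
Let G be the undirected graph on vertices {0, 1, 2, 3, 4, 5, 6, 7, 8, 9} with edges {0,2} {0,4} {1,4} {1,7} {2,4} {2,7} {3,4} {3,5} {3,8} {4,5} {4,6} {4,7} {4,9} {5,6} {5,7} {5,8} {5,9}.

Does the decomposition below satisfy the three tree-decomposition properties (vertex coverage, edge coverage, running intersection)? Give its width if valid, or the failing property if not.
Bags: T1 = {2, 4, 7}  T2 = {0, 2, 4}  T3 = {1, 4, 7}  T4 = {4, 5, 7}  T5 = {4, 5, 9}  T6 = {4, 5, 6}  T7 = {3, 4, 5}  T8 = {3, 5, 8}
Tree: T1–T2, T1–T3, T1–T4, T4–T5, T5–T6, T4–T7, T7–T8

Yes; width 2.

Vertex coverage: the bags together contain {0, 1, 2, 3, 4, 5, 6, 7, 8, 9}, the full vertex set. Edge coverage: each edge of G has both endpoints in at least one bag. Running intersection: for every vertex, the bags containing it form a connected subtree. All three properties hold, so this is a valid tree decomposition of width max|bag| − 1 = 2, and hence tw(G) ≤ 2.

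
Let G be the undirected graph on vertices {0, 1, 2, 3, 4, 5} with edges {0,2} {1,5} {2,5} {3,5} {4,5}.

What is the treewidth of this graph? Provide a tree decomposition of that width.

Every bag has size at most 2, so the width is 2 − 1 = 1 and tw(G) ≤ 1. Since G has at least one edge (e.g. 3–5), it is not an edgeless graph, so tw(G) ≥ 1. The upper and lower bounds meet at 1, so that is the treewidth.

Treewidth 1.
One optimal decomposition is:
Bags: B1 = {3, 5}  B2 = {2, 5}  B3 = {0, 2}  B4 = {4, 5}  B5 = {1, 5}
Tree: B1–B2, B2–B3, B1–B4, B1–B5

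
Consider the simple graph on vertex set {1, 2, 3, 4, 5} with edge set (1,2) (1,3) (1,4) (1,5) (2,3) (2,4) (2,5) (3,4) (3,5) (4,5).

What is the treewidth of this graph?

4

A width-4 tree decomposition is:
Bags: B1 = {1, 2, 3, 4, 5}
Tree: (single bag)
A single bag containing all 5 vertices is trivially a valid decomposition of width 4. On the other hand G contains the 5-clique {1, 2, 3, 4, 5}. A clique must lie in a single bag of any decomposition, so no decomposition can have width below 4. Therefore the treewidth is 4.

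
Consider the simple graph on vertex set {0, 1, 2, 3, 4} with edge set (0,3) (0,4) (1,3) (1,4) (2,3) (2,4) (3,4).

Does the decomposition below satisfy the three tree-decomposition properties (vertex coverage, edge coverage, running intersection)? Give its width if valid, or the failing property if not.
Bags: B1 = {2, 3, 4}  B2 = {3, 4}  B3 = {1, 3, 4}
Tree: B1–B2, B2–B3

No — vertex 0 appears in no bag.

A tree decomposition must satisfy three properties: every vertex lies in some bag; for every edge, both endpoints lie together in some bag; and for every vertex, the bags containing it form a connected subtree. Here vertex 0 appears in no bag, so the decomposition is invalid.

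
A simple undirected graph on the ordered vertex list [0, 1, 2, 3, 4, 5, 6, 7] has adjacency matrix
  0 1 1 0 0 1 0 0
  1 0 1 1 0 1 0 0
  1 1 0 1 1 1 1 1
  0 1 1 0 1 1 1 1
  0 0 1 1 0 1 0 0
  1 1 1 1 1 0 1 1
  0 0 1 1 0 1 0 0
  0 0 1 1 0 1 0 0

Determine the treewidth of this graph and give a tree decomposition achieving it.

The largest bag has 4 vertices, giving width 3; this decomposition certifies tw(G) ≤ 3. On the other hand G contains the 4-clique {0, 1, 2, 5}. A clique must lie in a single bag of any decomposition, so no decomposition can have width below 3. Hence tw(G) = 3 exactly.

Treewidth 3.
One such decomposition:
Bags: B1 = {2, 3, 5, 7}  B2 = {2, 3, 5, 6}  B3 = {1, 2, 3, 5}  B4 = {0, 1, 2, 5}  B5 = {2, 3, 4, 5}
Tree: B1–B2, B2–B3, B3–B4, B3–B5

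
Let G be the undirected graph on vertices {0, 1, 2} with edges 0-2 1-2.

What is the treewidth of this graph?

A width-1 tree decomposition is:
Bags: B1 = {0, 2}  B2 = {1, 2}
Tree: B1–B2
Every bag has size at most 2, so the width is 2 − 1 = 1 and tw(G) ≤ 1. G has an edge, so its treewidth is at least 1. Combining the bounds, tw(G) = 1.

1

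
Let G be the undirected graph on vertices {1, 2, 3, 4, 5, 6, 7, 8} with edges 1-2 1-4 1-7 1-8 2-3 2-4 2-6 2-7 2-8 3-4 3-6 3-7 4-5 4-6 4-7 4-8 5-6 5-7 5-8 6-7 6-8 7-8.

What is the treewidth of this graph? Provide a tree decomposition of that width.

Treewidth 4.
One such decomposition:
Bags: B1 = {2, 4, 6, 7, 8}  B2 = {1, 2, 4, 7, 8}  B3 = {4, 5, 6, 7, 8}  B4 = {2, 3, 4, 6, 7}
Tree: B1–B2, B1–B3, B1–B4

Every bag has size at most 5, so the width is 5 − 1 = 4 and tw(G) ≤ 4. Conversely, {1, 2, 4, 7, 8} is a clique of size 5, and the vertices of any clique must share a bag in every tree decomposition; so some bag has ≥ 5 vertices and tw(G) ≥ 4. Therefore the treewidth is 4.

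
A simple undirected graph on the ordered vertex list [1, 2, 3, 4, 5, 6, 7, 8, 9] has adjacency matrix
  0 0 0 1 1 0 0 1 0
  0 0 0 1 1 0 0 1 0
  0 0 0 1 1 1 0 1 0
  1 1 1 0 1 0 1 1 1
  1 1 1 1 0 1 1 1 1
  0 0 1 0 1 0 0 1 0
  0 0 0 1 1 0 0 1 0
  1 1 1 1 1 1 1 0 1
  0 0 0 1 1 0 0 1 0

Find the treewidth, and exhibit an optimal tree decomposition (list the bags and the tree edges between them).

Each bag holds 4 vertices, so the decomposition has width 3, which upper-bounds the treewidth. On the other hand G contains the 4-clique {1, 4, 5, 8}. A clique must lie in a single bag of any decomposition, so no decomposition can have width below 3. The upper and lower bounds meet at 3, so that is the treewidth.

Treewidth 3.
Bags: B1 = {3, 4, 5, 8}  B2 = {1, 4, 5, 8}  B3 = {4, 5, 7, 8}  B4 = {2, 4, 5, 8}  B5 = {3, 5, 6, 8}  B6 = {4, 5, 8, 9}
Tree: B1–B2, B2–B3, B2–B4, B1–B5, B2–B6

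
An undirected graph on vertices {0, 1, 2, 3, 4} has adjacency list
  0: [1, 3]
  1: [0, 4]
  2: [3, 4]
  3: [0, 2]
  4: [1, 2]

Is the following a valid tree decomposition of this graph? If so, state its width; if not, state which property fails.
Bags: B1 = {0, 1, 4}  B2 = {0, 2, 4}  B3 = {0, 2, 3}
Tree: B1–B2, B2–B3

Yes; width 2.

Every vertex of G appears in some bag (union = {0, 1, 2, 3, 4}); every edge is covered by a bag; and for each vertex v the set of bags containing v is connected in the bag tree. The decomposition is therefore valid. The largest bag has 3 vertices, so the width is 2.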